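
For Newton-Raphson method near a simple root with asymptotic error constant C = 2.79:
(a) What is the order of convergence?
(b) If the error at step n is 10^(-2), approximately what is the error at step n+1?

(a) Newton-Raphson has quadratic (order 2) convergence near simple roots.
    This means |e_{n+1}| ≈ C|e_n|².

(b) With |e_n| = 10^(-2) and C = 2.79:
    |e_{n+1}| ≈ 2.79 × (10^(-2))² = 2.79 × 10^(-4)

(a) 2 (quadratic); (b) |e_{n+1}| ≈ 2.790e-04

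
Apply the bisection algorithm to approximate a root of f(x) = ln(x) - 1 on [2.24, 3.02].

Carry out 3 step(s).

f(x) = ln(x) - 1
Initial interval: [2.24, 3.02]

Iteration 1:
  c_1 = (2.240000 + 3.020000)/2 = 2.630000
  f(c_1) = f(2.630000) = -0.033016
  f(a) × f(c) ≥ 0, new interval: [2.630000, 3.020000]
Iteration 2:
  c_2 = (2.630000 + 3.020000)/2 = 2.825000
  f(c_2) = f(2.825000) = 0.038508
  f(a) × f(c) < 0, new interval: [2.630000, 2.825000]
Iteration 3:
  c_3 = (2.630000 + 2.825000)/2 = 2.727500
  f(c_3) = f(2.727500) = 0.003385
  f(a) × f(c) < 0, new interval: [2.630000, 2.727500]

After 3 iteration(s), the approximation is c_3 = 2.727500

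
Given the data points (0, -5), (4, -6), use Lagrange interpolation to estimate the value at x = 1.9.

Lagrange interpolation formula:
P(x) = Σ yᵢ × Lᵢ(x)
where Lᵢ(x) = Π_{j≠i} (x - xⱼ)/(xᵢ - xⱼ)

L_0(1.9) = (1.9 - 4)/(0 - 4) = 0.525000
L_1(1.9) = (1.9 - 0)/(4 - 0) = 0.475000

P(1.9) = (-5)×L_0(1.9) + (-6)×L_1(1.9)
P(1.9) = -5.475000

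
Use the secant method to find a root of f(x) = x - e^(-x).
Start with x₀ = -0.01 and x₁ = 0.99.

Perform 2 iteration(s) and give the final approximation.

f(x) = x - e^(-x)
x₀ = -0.01, x₁ = 0.99

Secant formula: x_{n+1} = x_n - f(x_n)(x_n - x_{n-1})/(f(x_n) - f(x_{n-1}))

Iteration 1:
  f(-0.010000) = -1.020050
  f(0.990000) = 0.618423
  x_2 = 0.990000 - 0.618423×(0.990000 - (-0.010000))/(0.618423 - (-1.020050))
       = 0.612561
Iteration 2:
  f(0.990000) = 0.618423
  f(0.612561) = 0.070600
  x_3 = 0.612561 - 0.070600×(0.612561 - 0.990000)/(0.070600 - 0.618423)
       = 0.563919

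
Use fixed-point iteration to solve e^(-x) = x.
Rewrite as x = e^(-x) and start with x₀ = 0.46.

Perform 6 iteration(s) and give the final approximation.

Equation: e^(-x) = x
Fixed-point form: x = e^(-x)
x₀ = 0.46

x_1 = g(0.460000) = 0.631284
x_2 = g(0.631284) = 0.531909
x_3 = g(0.531909) = 0.587483
x_4 = g(0.587483) = 0.555724
x_5 = g(0.555724) = 0.573657
x_6 = g(0.573657) = 0.563461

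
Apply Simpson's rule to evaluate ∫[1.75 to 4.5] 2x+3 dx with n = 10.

f(x) = 2x+3
a = 1.75, b = 4.5, n = 10
h = (b - a)/n = 0.275000

Simpson's rule: (h/3)[f(x₀) + 4f(x₁) + 2f(x₂) + ... + f(xₙ)]

x_0 = 1.7500, f(x_0) = 6.500000, coefficient = 1
x_1 = 2.0250, f(x_1) = 7.050000, coefficient = 4
x_2 = 2.3000, f(x_2) = 7.600000, coefficient = 2
x_3 = 2.5750, f(x_3) = 8.150000, coefficient = 4
x_4 = 2.8500, f(x_4) = 8.700000, coefficient = 2
x_5 = 3.1250, f(x_5) = 9.250000, coefficient = 4
x_6 = 3.4000, f(x_6) = 9.800000, coefficient = 2
x_7 = 3.6750, f(x_7) = 10.350000, coefficient = 4
x_8 = 3.9500, f(x_8) = 10.900000, coefficient = 2
x_9 = 4.2250, f(x_9) = 11.450000, coefficient = 4
x_10 = 4.5000, f(x_10) = 12.000000, coefficient = 1

I ≈ (0.275000/3) × 277.500000 = 25.437500
Exact value: 25.437500
Error: 0.000000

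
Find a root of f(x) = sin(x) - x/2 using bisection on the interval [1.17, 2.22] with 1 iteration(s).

f(x) = sin(x) - x/2
Initial interval: [1.17, 2.22]

Iteration 1:
  c_1 = (1.170000 + 2.220000)/2 = 1.695000
  f(c_1) = f(1.695000) = 0.144797
  f(a) × f(c) ≥ 0, new interval: [1.695000, 2.220000]

After 1 iteration(s), the approximation is c_1 = 1.695000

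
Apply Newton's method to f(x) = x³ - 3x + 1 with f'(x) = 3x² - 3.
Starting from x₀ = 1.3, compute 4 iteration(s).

f(x) = x³ - 3x + 1
f'(x) = 3x² - 3
x₀ = 1.3

Newton-Raphson formula: x_{n+1} = x_n - f(x_n)/f'(x_n)

Iteration 1:
  f(1.300000) = -0.703000
  f'(1.300000) = 2.070000
  x_1 = 1.300000 - (-0.703000)/2.070000 = 1.639614
Iteration 2:
  f(1.639614) = 0.488986
  f'(1.639614) = 5.064998
  x_2 = 1.639614 - 0.488986/5.064998 = 1.543071
Iteration 3:
  f(1.543071) = 0.044946
  f'(1.543071) = 4.143208
  x_3 = 1.543071 - 0.044946/4.143208 = 1.532223
Iteration 4:
  f(1.532223) = 0.000543
  f'(1.532223) = 4.043125
  x_4 = 1.532223 - 0.000543/4.043125 = 1.532089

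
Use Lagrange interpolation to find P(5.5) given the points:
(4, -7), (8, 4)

Lagrange interpolation formula:
P(x) = Σ yᵢ × Lᵢ(x)
where Lᵢ(x) = Π_{j≠i} (x - xⱼ)/(xᵢ - xⱼ)

L_0(5.5) = (5.5 - 8)/(4 - 8) = 0.625000
L_1(5.5) = (5.5 - 4)/(8 - 4) = 0.375000

P(5.5) = (-7)×L_0(5.5) + 4×L_1(5.5)
P(5.5) = -2.875000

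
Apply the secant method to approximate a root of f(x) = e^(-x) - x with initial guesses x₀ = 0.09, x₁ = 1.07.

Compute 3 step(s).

f(x) = e^(-x) - x
x₀ = 0.09, x₁ = 1.07

Secant formula: x_{n+1} = x_n - f(x_n)(x_n - x_{n-1})/(f(x_n) - f(x_{n-1}))

Iteration 1:
  f(0.090000) = 0.823931
  f(1.070000) = -0.726991
  x_2 = 1.070000 - (-0.726991)×(1.070000 - 0.090000)/(-0.726991 - 0.823931)
       = 0.610627
Iteration 2:
  f(1.070000) = -0.726991
  f(0.610627) = -0.067617
  x_3 = 0.610627 - (-0.067617)×(0.610627 - 1.070000)/(-0.067617 - (-0.726991))
       = 0.563520
Iteration 3:
  f(0.610627) = -0.067617
  f(0.563520) = 0.005682
  x_4 = 0.563520 - 0.005682×(0.563520 - 0.610627)/(0.005682 - (-0.067617))
       = 0.567172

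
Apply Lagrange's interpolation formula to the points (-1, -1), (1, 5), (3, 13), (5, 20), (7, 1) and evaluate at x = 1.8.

Lagrange interpolation formula:
P(x) = Σ yᵢ × Lᵢ(x)
where Lᵢ(x) = Π_{j≠i} (x - xⱼ)/(xᵢ - xⱼ)

L_0(1.8) = (1.8 - 1)/(-1 - 1) × (1.8 - 3)/(-1 - 3) × (1.8 - 5)/(-1 - 5) × (1.8 - 7)/(-1 - 7) = -0.041600
L_1(1.8) = (1.8 - (-1))/(1 - (-1)) × (1.8 - 3)/(1 - 3) × (1.8 - 5)/(1 - 5) × (1.8 - 7)/(1 - 7) = 0.582400
L_2(1.8) = (1.8 - (-1))/(3 - (-1)) × (1.8 - 1)/(3 - 1) × (1.8 - 5)/(3 - 5) × (1.8 - 7)/(3 - 7) = 0.582400
L_3(1.8) = (1.8 - (-1))/(5 - (-1)) × (1.8 - 1)/(5 - 1) × (1.8 - 3)/(5 - 3) × (1.8 - 7)/(5 - 7) = -0.145600
L_4(1.8) = (1.8 - (-1))/(7 - (-1)) × (1.8 - 1)/(7 - 1) × (1.8 - 3)/(7 - 3) × (1.8 - 5)/(7 - 5) = 0.022400

P(1.8) = (-1)×L_0(1.8) + 5×L_1(1.8) + 13×L_2(1.8) + 20×L_3(1.8) + 1×L_4(1.8)
P(1.8) = 7.635200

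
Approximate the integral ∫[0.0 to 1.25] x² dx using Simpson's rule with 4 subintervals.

f(x) = x²
a = 0.0, b = 1.25, n = 4
h = (b - a)/n = 0.312500

Simpson's rule: (h/3)[f(x₀) + 4f(x₁) + 2f(x₂) + ... + f(xₙ)]

x_0 = 0.0000, f(x_0) = 0.000000, coefficient = 1
x_1 = 0.3125, f(x_1) = 0.097656, coefficient = 4
x_2 = 0.6250, f(x_2) = 0.390625, coefficient = 2
x_3 = 0.9375, f(x_3) = 0.878906, coefficient = 4
x_4 = 1.2500, f(x_4) = 1.562500, coefficient = 1

I ≈ (0.312500/3) × 6.250000 = 0.651042
Exact value: 0.651042
Error: 0.000000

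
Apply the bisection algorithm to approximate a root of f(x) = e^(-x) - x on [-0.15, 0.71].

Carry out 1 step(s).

f(x) = e^(-x) - x
Initial interval: [-0.15, 0.71]

Iteration 1:
  c_1 = (-0.150000 + 0.710000)/2 = 0.280000
  f(c_1) = f(0.280000) = 0.475784
  f(a) × f(c) ≥ 0, new interval: [0.280000, 0.710000]

After 1 iteration(s), the approximation is c_1 = 0.280000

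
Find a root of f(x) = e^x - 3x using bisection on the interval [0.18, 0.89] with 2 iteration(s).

f(x) = e^x - 3x
Initial interval: [0.18, 0.89]

Iteration 1:
  c_1 = (0.180000 + 0.890000)/2 = 0.535000
  f(c_1) = f(0.535000) = 0.102448
  f(a) × f(c) ≥ 0, new interval: [0.535000, 0.890000]
Iteration 2:
  c_2 = (0.535000 + 0.890000)/2 = 0.712500
  f(c_2) = f(0.712500) = -0.098417
  f(a) × f(c) < 0, new interval: [0.535000, 0.712500]

After 2 iteration(s), the approximation is c_2 = 0.712500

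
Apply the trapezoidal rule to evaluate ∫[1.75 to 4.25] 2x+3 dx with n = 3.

f(x) = 2x+3
a = 1.75, b = 4.25, n = 3
h = (b - a)/n = 0.833333

Trapezoidal rule: (h/2)[f(x₀) + 2f(x₁) + 2f(x₂) + ... + f(xₙ)]

x_0 = 1.7500, f(x_0) = 6.500000, coefficient = 1
x_1 = 2.5833, f(x_1) = 8.166667, coefficient = 2
x_2 = 3.4167, f(x_2) = 9.833333, coefficient = 2
x_3 = 4.2500, f(x_3) = 11.500000, coefficient = 1

I ≈ (0.833333/2) × 54.000000 = 22.500000
Exact value: 22.500000
Error: 0.000000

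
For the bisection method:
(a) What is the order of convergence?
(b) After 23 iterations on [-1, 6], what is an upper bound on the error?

(a) Bisection has linear (order 1) convergence; the error is halved each step.

(b) Error bound = (b-a)/2^n = (6 - (-1))/2^{23}
    = 7/2^{23}

(a) 1 (linear); (b) error ≤ 8.34e-07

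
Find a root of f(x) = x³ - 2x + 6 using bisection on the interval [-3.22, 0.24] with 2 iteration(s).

f(x) = x³ - 2x + 6
Initial interval: [-3.22, 0.24]

Iteration 1:
  c_1 = (-3.220000 + 0.240000)/2 = -1.490000
  f(c_1) = f(-1.490000) = 5.672051
  f(a) × f(c) < 0, new interval: [-3.220000, -1.490000]
Iteration 2:
  c_2 = (-3.220000 + (-1.490000))/2 = -2.355000
  f(c_2) = f(-2.355000) = -2.350889
  f(a) × f(c) ≥ 0, new interval: [-2.355000, -1.490000]

After 2 iteration(s), the approximation is c_2 = -2.355000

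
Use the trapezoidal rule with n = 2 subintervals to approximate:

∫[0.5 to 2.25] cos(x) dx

f(x) = cos(x)
a = 0.5, b = 2.25, n = 2
h = (b - a)/n = 0.875000

Trapezoidal rule: (h/2)[f(x₀) + 2f(x₁) + 2f(x₂) + ... + f(xₙ)]

x_0 = 0.5000, f(x_0) = 0.877583, coefficient = 1
x_1 = 1.3750, f(x_1) = 0.194548, coefficient = 2
x_2 = 2.2500, f(x_2) = -0.628174, coefficient = 1

I ≈ (0.875000/2) × 0.638504 = 0.279346
Exact value: 0.298648
Error: 0.019302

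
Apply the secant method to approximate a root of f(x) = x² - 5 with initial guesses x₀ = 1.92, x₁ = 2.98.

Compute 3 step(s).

f(x) = x² - 5
x₀ = 1.92, x₁ = 2.98

Secant formula: x_{n+1} = x_n - f(x_n)(x_n - x_{n-1})/(f(x_n) - f(x_{n-1}))

Iteration 1:
  f(1.920000) = -1.313600
  f(2.980000) = 3.880400
  x_2 = 2.980000 - 3.880400×(2.980000 - 1.920000)/(3.880400 - (-1.313600))
       = 2.188082
Iteration 2:
  f(2.980000) = 3.880400
  f(2.188082) = -0.212299
  x_3 = 2.188082 - (-0.212299)×(2.188082 - 2.980000)/(-0.212299 - 3.880400)
       = 2.229160
Iteration 3:
  f(2.188082) = -0.212299
  f(2.229160) = -0.030844
  x_4 = 2.229160 - (-0.030844)×(2.229160 - 2.188082)/(-0.030844 - (-0.212299))
       = 2.236143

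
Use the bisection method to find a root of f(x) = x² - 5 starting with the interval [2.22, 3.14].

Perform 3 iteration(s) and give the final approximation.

f(x) = x² - 5
Initial interval: [2.22, 3.14]

Iteration 1:
  c_1 = (2.220000 + 3.140000)/2 = 2.680000
  f(c_1) = f(2.680000) = 2.182400
  f(a) × f(c) < 0, new interval: [2.220000, 2.680000]
Iteration 2:
  c_2 = (2.220000 + 2.680000)/2 = 2.450000
  f(c_2) = f(2.450000) = 1.002500
  f(a) × f(c) < 0, new interval: [2.220000, 2.450000]
Iteration 3:
  c_3 = (2.220000 + 2.450000)/2 = 2.335000
  f(c_3) = f(2.335000) = 0.452225
  f(a) × f(c) < 0, new interval: [2.220000, 2.335000]

After 3 iteration(s), the approximation is c_3 = 2.335000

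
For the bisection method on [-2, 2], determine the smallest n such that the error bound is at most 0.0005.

We need (b-a)/2^n ≤ 0.0005
(2 - (-2))/2^n ≤ 0.0005
4/2^n ≤ 0.0005
2^n ≥ 8000
n ≥ log₂(8000) = 12.97
n ≥ 13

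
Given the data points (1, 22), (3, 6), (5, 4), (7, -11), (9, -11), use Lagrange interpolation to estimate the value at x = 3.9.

Lagrange interpolation formula:
P(x) = Σ yᵢ × Lᵢ(x)
where Lᵢ(x) = Π_{j≠i} (x - xⱼ)/(xᵢ - xⱼ)

L_0(3.9) = (3.9 - 3)/(1 - 3) × (3.9 - 5)/(1 - 5) × (3.9 - 7)/(1 - 7) × (3.9 - 9)/(1 - 9) = -0.040760
L_1(3.9) = (3.9 - 1)/(3 - 1) × (3.9 - 5)/(3 - 5) × (3.9 - 7)/(3 - 7) × (3.9 - 9)/(3 - 9) = 0.525353
L_2(3.9) = (3.9 - 1)/(5 - 1) × (3.9 - 3)/(5 - 3) × (3.9 - 7)/(5 - 7) × (3.9 - 9)/(5 - 9) = 0.644752
L_3(3.9) = (3.9 - 1)/(7 - 1) × (3.9 - 3)/(7 - 3) × (3.9 - 5)/(7 - 5) × (3.9 - 9)/(7 - 9) = -0.152522
L_4(3.9) = (3.9 - 1)/(9 - 1) × (3.9 - 3)/(9 - 3) × (3.9 - 5)/(9 - 5) × (3.9 - 7)/(9 - 7) = 0.023177

P(3.9) = 22×L_0(3.9) + 6×L_1(3.9) + 4×L_2(3.9) + (-11)×L_3(3.9) + (-11)×L_4(3.9)
P(3.9) = 6.257191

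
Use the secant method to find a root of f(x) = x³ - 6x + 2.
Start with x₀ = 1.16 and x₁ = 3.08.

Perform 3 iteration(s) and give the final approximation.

f(x) = x³ - 6x + 2
x₀ = 1.16, x₁ = 3.08

Secant formula: x_{n+1} = x_n - f(x_n)(x_n - x_{n-1})/(f(x_n) - f(x_{n-1}))

Iteration 1:
  f(1.160000) = -3.399104
  f(3.080000) = 12.738112
  x_2 = 3.080000 - 12.738112×(3.080000 - 1.160000)/(12.738112 - (-3.399104))
       = 1.564424
Iteration 2:
  f(3.080000) = 12.738112
  f(1.564424) = -3.557737
  x_3 = 1.564424 - (-3.557737)×(1.564424 - 3.080000)/(-3.557737 - 12.738112)
       = 1.895307
Iteration 3:
  f(1.564424) = -3.557737
  f(1.895307) = -2.563541
  x_4 = 1.895307 - (-2.563541)×(1.895307 - 1.564424)/(-2.563541 - (-3.557737))
       = 2.748491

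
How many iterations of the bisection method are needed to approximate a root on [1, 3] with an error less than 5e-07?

We need (b-a)/2^n ≤ 5e-07
(3 - 1)/2^n ≤ 5e-07
2/2^n ≤ 5e-07
2^n ≥ 4000000
n ≥ log₂(4000000) = 21.93
n ≥ 22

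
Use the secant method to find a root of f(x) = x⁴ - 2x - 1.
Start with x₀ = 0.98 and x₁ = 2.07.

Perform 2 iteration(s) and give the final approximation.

f(x) = x⁴ - 2x - 1
x₀ = 0.98, x₁ = 2.07

Secant formula: x_{n+1} = x_n - f(x_n)(x_n - x_{n-1})/(f(x_n) - f(x_{n-1}))

Iteration 1:
  f(0.980000) = -2.037632
  f(2.070000) = 13.220368
  x_2 = 2.070000 - 13.220368×(2.070000 - 0.980000)/(13.220368 - (-2.037632))
       = 1.125564
Iteration 2:
  f(2.070000) = 13.220368
  f(1.125564) = -1.646106
  x_3 = 1.125564 - (-1.646106)×(1.125564 - 2.070000)/(-1.646106 - 13.220368)
       = 1.230138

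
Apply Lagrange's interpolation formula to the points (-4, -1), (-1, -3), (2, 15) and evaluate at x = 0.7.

Lagrange interpolation formula:
P(x) = Σ yᵢ × Lᵢ(x)
where Lᵢ(x) = Π_{j≠i} (x - xⱼ)/(xᵢ - xⱼ)

L_0(0.7) = (0.7 - (-1))/(-4 - (-1)) × (0.7 - 2)/(-4 - 2) = -0.122778
L_1(0.7) = (0.7 - (-4))/(-1 - (-4)) × (0.7 - 2)/(-1 - 2) = 0.678889
L_2(0.7) = (0.7 - (-4))/(2 - (-4)) × (0.7 - (-1))/(2 - (-1)) = 0.443889

P(0.7) = (-1)×L_0(0.7) + (-3)×L_1(0.7) + 15×L_2(0.7)
P(0.7) = 4.744444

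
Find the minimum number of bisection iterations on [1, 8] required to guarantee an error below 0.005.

We need (b-a)/2^n ≤ 0.005
(8 - 1)/2^n ≤ 0.005
7/2^n ≤ 0.005
2^n ≥ 1400
n ≥ log₂(1400) = 10.45
n ≥ 11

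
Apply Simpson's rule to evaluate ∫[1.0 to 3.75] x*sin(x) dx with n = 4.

f(x) = x*sin(x)
a = 1.0, b = 3.75, n = 4
h = (b - a)/n = 0.687500

Simpson's rule: (h/3)[f(x₀) + 4f(x₁) + 2f(x₂) + ... + f(xₙ)]

x_0 = 1.0000, f(x_0) = 0.841471, coefficient = 1
x_1 = 1.6875, f(x_1) = 1.676021, coefficient = 4
x_2 = 2.3750, f(x_2) = 1.647502, coefficient = 2
x_3 = 3.0625, f(x_3) = 0.241969, coefficient = 4
x_4 = 3.7500, f(x_4) = -2.143355, coefficient = 1

I ≈ (0.687500/3) × 9.665081 = 2.214914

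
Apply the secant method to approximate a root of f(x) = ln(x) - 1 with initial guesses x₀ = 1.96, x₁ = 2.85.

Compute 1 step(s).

f(x) = ln(x) - 1
x₀ = 1.96, x₁ = 2.85

Secant formula: x_{n+1} = x_n - f(x_n)(x_n - x_{n-1})/(f(x_n) - f(x_{n-1}))

Iteration 1:
  f(1.960000) = -0.327056
  f(2.850000) = 0.047319
  x_2 = 2.850000 - 0.047319×(2.850000 - 1.960000)/(0.047319 - (-0.327056))
       = 2.737509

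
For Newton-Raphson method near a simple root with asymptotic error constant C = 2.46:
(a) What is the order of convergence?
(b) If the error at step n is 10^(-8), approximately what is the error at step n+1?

(a) Newton-Raphson has quadratic (order 2) convergence near simple roots.
    This means |e_{n+1}| ≈ C|e_n|².

(b) With |e_n| = 10^(-8) and C = 2.46:
    |e_{n+1}| ≈ 2.46 × (10^(-8))² = 2.46 × 10^(-16)

(a) 2 (quadratic); (b) |e_{n+1}| ≈ 2.460e-16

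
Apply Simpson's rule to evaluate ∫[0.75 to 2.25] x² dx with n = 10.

f(x) = x²
a = 0.75, b = 2.25, n = 10
h = (b - a)/n = 0.150000

Simpson's rule: (h/3)[f(x₀) + 4f(x₁) + 2f(x₂) + ... + f(xₙ)]

x_0 = 0.7500, f(x_0) = 0.562500, coefficient = 1
x_1 = 0.9000, f(x_1) = 0.810000, coefficient = 4
x_2 = 1.0500, f(x_2) = 1.102500, coefficient = 2
x_3 = 1.2000, f(x_3) = 1.440000, coefficient = 4
x_4 = 1.3500, f(x_4) = 1.822500, coefficient = 2
x_5 = 1.5000, f(x_5) = 2.250000, coefficient = 4
x_6 = 1.6500, f(x_6) = 2.722500, coefficient = 2
x_7 = 1.8000, f(x_7) = 3.240000, coefficient = 4
x_8 = 1.9500, f(x_8) = 3.802500, coefficient = 2
x_9 = 2.1000, f(x_9) = 4.410000, coefficient = 4
x_10 = 2.2500, f(x_10) = 5.062500, coefficient = 1

I ≈ (0.150000/3) × 73.125000 = 3.656250
Exact value: 3.656250
Error: 0.000000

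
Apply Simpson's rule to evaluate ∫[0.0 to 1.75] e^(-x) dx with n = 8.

f(x) = e^(-x)
a = 0.0, b = 1.75, n = 8
h = (b - a)/n = 0.218750

Simpson's rule: (h/3)[f(x₀) + 4f(x₁) + 2f(x₂) + ... + f(xₙ)]

x_0 = 0.0000, f(x_0) = 1.000000, coefficient = 1
x_1 = 0.2188, f(x_1) = 0.803523, coefficient = 4
x_2 = 0.4375, f(x_2) = 0.645649, coefficient = 2
x_3 = 0.6562, f(x_3) = 0.518793, coefficient = 4
x_4 = 0.8750, f(x_4) = 0.416862, coefficient = 2
x_5 = 1.0938, f(x_5) = 0.334958, coefficient = 4
x_6 = 1.3125, f(x_6) = 0.269146, coefficient = 2
x_7 = 1.5312, f(x_7) = 0.216265, coefficient = 4
x_8 = 1.7500, f(x_8) = 0.173774, coefficient = 1

I ≈ (0.218750/3) × 11.331244 = 0.826237
Exact value: 0.826226
Error: 0.000010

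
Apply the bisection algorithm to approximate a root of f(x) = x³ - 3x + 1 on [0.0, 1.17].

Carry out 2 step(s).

f(x) = x³ - 3x + 1
Initial interval: [0.0, 1.17]

Iteration 1:
  c_1 = (0.000000 + 1.170000)/2 = 0.585000
  f(c_1) = f(0.585000) = -0.554798
  f(a) × f(c) < 0, new interval: [0.000000, 0.585000]
Iteration 2:
  c_2 = (0.000000 + 0.585000)/2 = 0.292500
  f(c_2) = f(0.292500) = 0.147525
  f(a) × f(c) ≥ 0, new interval: [0.292500, 0.585000]

After 2 iteration(s), the approximation is c_2 = 0.292500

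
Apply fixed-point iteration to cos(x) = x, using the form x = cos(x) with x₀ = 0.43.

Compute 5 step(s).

Equation: cos(x) = x
Fixed-point form: x = cos(x)
x₀ = 0.43

x_1 = g(0.430000) = 0.908966
x_2 = g(0.908966) = 0.614562
x_3 = g(0.614562) = 0.817026
x_4 = g(0.817026) = 0.684393
x_5 = g(0.684393) = 0.774803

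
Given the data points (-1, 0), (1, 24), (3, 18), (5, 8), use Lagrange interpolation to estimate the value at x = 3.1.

Lagrange interpolation formula:
P(x) = Σ yᵢ × Lᵢ(x)
where Lᵢ(x) = Π_{j≠i} (x - xⱼ)/(xᵢ - xⱼ)

L_0(3.1) = (3.1 - 1)/(-1 - 1) × (3.1 - 3)/(-1 - 3) × (3.1 - 5)/(-1 - 5) = 0.008313
L_1(3.1) = (3.1 - (-1))/(1 - (-1)) × (3.1 - 3)/(1 - 3) × (3.1 - 5)/(1 - 5) = -0.048688
L_2(3.1) = (3.1 - (-1))/(3 - (-1)) × (3.1 - 1)/(3 - 1) × (3.1 - 5)/(3 - 5) = 1.022437
L_3(3.1) = (3.1 - (-1))/(5 - (-1)) × (3.1 - 1)/(5 - 1) × (3.1 - 3)/(5 - 3) = 0.017938

P(3.1) = 0×L_0(3.1) + 24×L_1(3.1) + 18×L_2(3.1) + 8×L_3(3.1)
P(3.1) = 17.378875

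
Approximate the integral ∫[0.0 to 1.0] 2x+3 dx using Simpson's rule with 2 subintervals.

f(x) = 2x+3
a = 0.0, b = 1.0, n = 2
h = (b - a)/n = 0.500000

Simpson's rule: (h/3)[f(x₀) + 4f(x₁) + 2f(x₂) + ... + f(xₙ)]

x_0 = 0.0000, f(x_0) = 3.000000, coefficient = 1
x_1 = 0.5000, f(x_1) = 4.000000, coefficient = 4
x_2 = 1.0000, f(x_2) = 5.000000, coefficient = 1

I ≈ (0.500000/3) × 24.000000 = 4.000000
Exact value: 4.000000
Error: 0.000000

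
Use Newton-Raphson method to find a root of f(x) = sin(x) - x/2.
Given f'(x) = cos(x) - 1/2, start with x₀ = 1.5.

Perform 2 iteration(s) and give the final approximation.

f(x) = sin(x) - x/2
f'(x) = cos(x) - 1/2
x₀ = 1.5

Newton-Raphson formula: x_{n+1} = x_n - f(x_n)/f'(x_n)

Iteration 1:
  f(1.500000) = 0.247495
  f'(1.500000) = -0.429263
  x_1 = 1.500000 - 0.247495/(-0.429263) = 2.076558
Iteration 2:
  f(2.076558) = -0.163473
  f'(2.076558) = -0.984474
  x_2 = 2.076558 - (-0.163473)/(-0.984474) = 1.910507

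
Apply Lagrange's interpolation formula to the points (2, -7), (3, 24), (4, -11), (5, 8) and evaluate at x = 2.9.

Lagrange interpolation formula:
P(x) = Σ yᵢ × Lᵢ(x)
where Lᵢ(x) = Π_{j≠i} (x - xⱼ)/(xᵢ - xⱼ)

L_0(2.9) = (2.9 - 3)/(2 - 3) × (2.9 - 4)/(2 - 4) × (2.9 - 5)/(2 - 5) = 0.038500
L_1(2.9) = (2.9 - 2)/(3 - 2) × (2.9 - 4)/(3 - 4) × (2.9 - 5)/(3 - 5) = 1.039500
L_2(2.9) = (2.9 - 2)/(4 - 2) × (2.9 - 3)/(4 - 3) × (2.9 - 5)/(4 - 5) = -0.094500
L_3(2.9) = (2.9 - 2)/(5 - 2) × (2.9 - 3)/(5 - 3) × (2.9 - 4)/(5 - 4) = 0.016500

P(2.9) = (-7)×L_0(2.9) + 24×L_1(2.9) + (-11)×L_2(2.9) + 8×L_3(2.9)
P(2.9) = 25.850000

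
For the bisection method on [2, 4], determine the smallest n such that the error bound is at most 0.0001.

We need (b-a)/2^n ≤ 0.0001
(4 - 2)/2^n ≤ 0.0001
2/2^n ≤ 0.0001
2^n ≥ 20000
n ≥ log₂(20000) = 14.29
n ≥ 15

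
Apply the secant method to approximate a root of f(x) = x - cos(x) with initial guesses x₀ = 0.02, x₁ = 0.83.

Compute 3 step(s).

f(x) = x - cos(x)
x₀ = 0.02, x₁ = 0.83

Secant formula: x_{n+1} = x_n - f(x_n)(x_n - x_{n-1})/(f(x_n) - f(x_{n-1}))

Iteration 1:
  f(0.020000) = -0.979800
  f(0.830000) = 0.155124
  x_2 = 0.830000 - 0.155124×(0.830000 - 0.020000)/(0.155124 - (-0.979800))
       = 0.719287
Iteration 2:
  f(0.830000) = 0.155124
  f(0.719287) = -0.032988
  x_3 = 0.719287 - (-0.032988)×(0.719287 - 0.830000)/(-0.032988 - 0.155124)
       = 0.738702
Iteration 3:
  f(0.719287) = -0.032988
  f(0.738702) = -0.000641
  x_4 = 0.738702 - (-0.000641)×(0.738702 - 0.719287)/(-0.000641 - (-0.032988))
       = 0.739087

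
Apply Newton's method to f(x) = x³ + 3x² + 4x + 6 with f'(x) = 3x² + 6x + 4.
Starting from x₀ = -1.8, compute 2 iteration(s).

f(x) = x³ + 3x² + 4x + 6
f'(x) = 3x² + 6x + 4
x₀ = -1.8

Newton-Raphson formula: x_{n+1} = x_n - f(x_n)/f'(x_n)

Iteration 1:
  f(-1.800000) = 2.688000
  f'(-1.800000) = 2.920000
  x_1 = -1.800000 - 2.688000/2.920000 = -2.720548
Iteration 2:
  f(-2.720548) = -2.813861
  f'(-2.720548) = 9.880856
  x_2 = -2.720548 - (-2.813861)/9.880856 = -2.435769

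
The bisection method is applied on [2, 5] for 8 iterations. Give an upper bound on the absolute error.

Bisection error bound: |error| ≤ (b-a)/2^n
|error| ≤ (5 - 2)/2^8 = 3/2^8
|error| ≤ 0.0117187500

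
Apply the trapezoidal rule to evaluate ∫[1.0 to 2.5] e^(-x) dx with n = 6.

f(x) = e^(-x)
a = 1.0, b = 2.5, n = 6
h = (b - a)/n = 0.250000

Trapezoidal rule: (h/2)[f(x₀) + 2f(x₁) + 2f(x₂) + ... + f(xₙ)]

x_0 = 1.0000, f(x_0) = 0.367879, coefficient = 1
x_1 = 1.2500, f(x_1) = 0.286505, coefficient = 2
x_2 = 1.5000, f(x_2) = 0.223130, coefficient = 2
x_3 = 1.7500, f(x_3) = 0.173774, coefficient = 2
x_4 = 2.0000, f(x_4) = 0.135335, coefficient = 2
x_5 = 2.2500, f(x_5) = 0.105399, coefficient = 2
x_6 = 2.5000, f(x_6) = 0.082085, coefficient = 1

I ≈ (0.250000/2) × 2.298251 = 0.287281
Exact value: 0.285794
Error: 0.001487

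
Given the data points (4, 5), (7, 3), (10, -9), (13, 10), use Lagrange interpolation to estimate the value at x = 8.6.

Lagrange interpolation formula:
P(x) = Σ yᵢ × Lᵢ(x)
where Lᵢ(x) = Π_{j≠i} (x - xⱼ)/(xᵢ - xⱼ)

L_0(8.6) = (8.6 - 7)/(4 - 7) × (8.6 - 10)/(4 - 10) × (8.6 - 13)/(4 - 13) = -0.060840
L_1(8.6) = (8.6 - 4)/(7 - 4) × (8.6 - 10)/(7 - 10) × (8.6 - 13)/(7 - 13) = 0.524741
L_2(8.6) = (8.6 - 4)/(10 - 4) × (8.6 - 7)/(10 - 7) × (8.6 - 13)/(10 - 13) = 0.599704
L_3(8.6) = (8.6 - 4)/(13 - 4) × (8.6 - 7)/(13 - 7) × (8.6 - 10)/(13 - 10) = -0.063605

P(8.6) = 5×L_0(8.6) + 3×L_1(8.6) + (-9)×L_2(8.6) + 10×L_3(8.6)
P(8.6) = -4.763358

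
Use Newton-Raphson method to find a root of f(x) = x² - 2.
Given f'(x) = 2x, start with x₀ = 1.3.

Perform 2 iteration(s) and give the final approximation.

f(x) = x² - 2
f'(x) = 2x
x₀ = 1.3

Newton-Raphson formula: x_{n+1} = x_n - f(x_n)/f'(x_n)

Iteration 1:
  f(1.300000) = -0.310000
  f'(1.300000) = 2.600000
  x_1 = 1.300000 - (-0.310000)/2.600000 = 1.419231
Iteration 2:
  f(1.419231) = 0.014216
  f'(1.419231) = 2.838462
  x_2 = 1.419231 - 0.014216/2.838462 = 1.414222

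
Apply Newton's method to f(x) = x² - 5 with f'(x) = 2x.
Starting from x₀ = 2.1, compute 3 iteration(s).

f(x) = x² - 5
f'(x) = 2x
x₀ = 2.1

Newton-Raphson formula: x_{n+1} = x_n - f(x_n)/f'(x_n)

Iteration 1:
  f(2.100000) = -0.590000
  f'(2.100000) = 4.200000
  x_1 = 2.100000 - (-0.590000)/4.200000 = 2.240476
Iteration 2:
  f(2.240476) = 0.019734
  f'(2.240476) = 4.480952
  x_2 = 2.240476 - 0.019734/4.480952 = 2.236072
Iteration 3:
  f(2.236072) = 0.000019
  f'(2.236072) = 4.472145
  x_3 = 2.236072 - 0.000019/4.472145 = 2.236068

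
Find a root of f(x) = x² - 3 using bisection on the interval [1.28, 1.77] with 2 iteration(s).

f(x) = x² - 3
Initial interval: [1.28, 1.77]

Iteration 1:
  c_1 = (1.280000 + 1.770000)/2 = 1.525000
  f(c_1) = f(1.525000) = -0.674375
  f(a) × f(c) ≥ 0, new interval: [1.525000, 1.770000]
Iteration 2:
  c_2 = (1.525000 + 1.770000)/2 = 1.647500
  f(c_2) = f(1.647500) = -0.285744
  f(a) × f(c) ≥ 0, new interval: [1.647500, 1.770000]

After 2 iteration(s), the approximation is c_2 = 1.647500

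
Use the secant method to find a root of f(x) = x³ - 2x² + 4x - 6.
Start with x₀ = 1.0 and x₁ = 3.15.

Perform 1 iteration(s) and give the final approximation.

f(x) = x³ - 2x² + 4x - 6
x₀ = 1.0, x₁ = 3.15

Secant formula: x_{n+1} = x_n - f(x_n)(x_n - x_{n-1})/(f(x_n) - f(x_{n-1}))

Iteration 1:
  f(1.000000) = -3.000000
  f(3.150000) = 18.010875
  x_2 = 3.150000 - 18.010875×(3.150000 - 1.000000)/(18.010875 - (-3.000000))
       = 1.306984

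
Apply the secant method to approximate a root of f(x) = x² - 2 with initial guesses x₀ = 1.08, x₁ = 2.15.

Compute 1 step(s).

f(x) = x² - 2
x₀ = 1.08, x₁ = 2.15

Secant formula: x_{n+1} = x_n - f(x_n)(x_n - x_{n-1})/(f(x_n) - f(x_{n-1}))

Iteration 1:
  f(1.080000) = -0.833600
  f(2.150000) = 2.622500
  x_2 = 2.150000 - 2.622500×(2.150000 - 1.080000)/(2.622500 - (-0.833600))
       = 1.338080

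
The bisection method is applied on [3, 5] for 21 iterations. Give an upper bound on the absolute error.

Bisection error bound: |error| ≤ (b-a)/2^n
|error| ≤ (5 - 3)/2^21 = 2/2^21
|error| ≤ 0.0000009537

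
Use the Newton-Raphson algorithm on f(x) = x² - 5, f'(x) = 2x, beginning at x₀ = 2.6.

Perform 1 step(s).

f(x) = x² - 5
f'(x) = 2x
x₀ = 2.6

Newton-Raphson formula: x_{n+1} = x_n - f(x_n)/f'(x_n)

Iteration 1:
  f(2.600000) = 1.760000
  f'(2.600000) = 5.200000
  x_1 = 2.600000 - 1.760000/5.200000 = 2.261538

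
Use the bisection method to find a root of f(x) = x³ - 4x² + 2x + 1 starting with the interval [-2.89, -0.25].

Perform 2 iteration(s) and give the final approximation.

f(x) = x³ - 4x² + 2x + 1
Initial interval: [-2.89, -0.25]

Iteration 1:
  c_1 = (-2.890000 + (-0.250000))/2 = -1.570000
  f(c_1) = f(-1.570000) = -15.869493
  f(a) × f(c) ≥ 0, new interval: [-1.570000, -0.250000]
Iteration 2:
  c_2 = (-1.570000 + (-0.250000))/2 = -0.910000
  f(c_2) = f(-0.910000) = -4.885971
  f(a) × f(c) ≥ 0, new interval: [-0.910000, -0.250000]

After 2 iteration(s), the approximation is c_2 = -0.910000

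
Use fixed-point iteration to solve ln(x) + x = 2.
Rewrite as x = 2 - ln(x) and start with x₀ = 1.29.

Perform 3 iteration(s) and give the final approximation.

Equation: ln(x) + x = 2
Fixed-point form: x = 2 - ln(x)
x₀ = 1.29

x_1 = g(1.290000) = 1.745358
x_2 = g(1.745358) = 1.443040
x_3 = g(1.443040) = 1.633248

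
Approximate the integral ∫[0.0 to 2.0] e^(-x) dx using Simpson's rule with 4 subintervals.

f(x) = e^(-x)
a = 0.0, b = 2.0, n = 4
h = (b - a)/n = 0.500000

Simpson's rule: (h/3)[f(x₀) + 4f(x₁) + 2f(x₂) + ... + f(xₙ)]

x_0 = 0.0000, f(x_0) = 1.000000, coefficient = 1
x_1 = 0.5000, f(x_1) = 0.606531, coefficient = 4
x_2 = 1.0000, f(x_2) = 0.367879, coefficient = 2
x_3 = 1.5000, f(x_3) = 0.223130, coefficient = 4
x_4 = 2.0000, f(x_4) = 0.135335, coefficient = 1

I ≈ (0.500000/3) × 5.189737 = 0.864956
Exact value: 0.864665
Error: 0.000292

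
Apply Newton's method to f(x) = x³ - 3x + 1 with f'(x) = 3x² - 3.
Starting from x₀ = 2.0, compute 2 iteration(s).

f(x) = x³ - 3x + 1
f'(x) = 3x² - 3
x₀ = 2.0

Newton-Raphson formula: x_{n+1} = x_n - f(x_n)/f'(x_n)

Iteration 1:
  f(2.000000) = 3.000000
  f'(2.000000) = 9.000000
  x_1 = 2.000000 - 3.000000/9.000000 = 1.666667
Iteration 2:
  f(1.666667) = 0.629630
  f'(1.666667) = 5.333333
  x_2 = 1.666667 - 0.629630/5.333333 = 1.548611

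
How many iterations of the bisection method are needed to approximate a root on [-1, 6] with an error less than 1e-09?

We need (b-a)/2^n ≤ 1e-09
(6 - (-1))/2^n ≤ 1e-09
7/2^n ≤ 1e-09
2^n ≥ 7000000000
n ≥ log₂(7000000000) = 32.70
n ≥ 33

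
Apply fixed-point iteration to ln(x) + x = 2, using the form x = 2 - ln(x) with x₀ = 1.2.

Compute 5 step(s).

Equation: ln(x) + x = 2
Fixed-point form: x = 2 - ln(x)
x₀ = 1.2

x_1 = g(1.200000) = 1.817678
x_2 = g(1.817678) = 1.402440
x_3 = g(1.402440) = 1.661786
x_4 = g(1.661786) = 1.492107
x_5 = g(1.492107) = 1.599811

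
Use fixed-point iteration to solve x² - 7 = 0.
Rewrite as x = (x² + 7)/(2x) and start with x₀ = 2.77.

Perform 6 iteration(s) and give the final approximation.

Equation: x² - 7 = 0
Fixed-point form: x = (x² + 7)/(2x)
x₀ = 2.77

x_1 = g(2.770000) = 2.648538
x_2 = g(2.648538) = 2.645753
x_3 = g(2.645753) = 2.645751
x_4 = g(2.645751) = 2.645751
x_5 = g(2.645751) = 2.645751
x_6 = g(2.645751) = 2.645751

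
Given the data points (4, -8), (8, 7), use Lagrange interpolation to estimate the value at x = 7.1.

Lagrange interpolation formula:
P(x) = Σ yᵢ × Lᵢ(x)
where Lᵢ(x) = Π_{j≠i} (x - xⱼ)/(xᵢ - xⱼ)

L_0(7.1) = (7.1 - 8)/(4 - 8) = 0.225000
L_1(7.1) = (7.1 - 4)/(8 - 4) = 0.775000

P(7.1) = (-8)×L_0(7.1) + 7×L_1(7.1)
P(7.1) = 3.625000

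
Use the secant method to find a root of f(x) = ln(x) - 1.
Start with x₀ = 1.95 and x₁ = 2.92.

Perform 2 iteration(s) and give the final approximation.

f(x) = ln(x) - 1
x₀ = 1.95, x₁ = 2.92

Secant formula: x_{n+1} = x_n - f(x_n)(x_n - x_{n-1})/(f(x_n) - f(x_{n-1}))

Iteration 1:
  f(1.950000) = -0.332171
  f(2.920000) = 0.071584
  x_2 = 2.920000 - 0.071584×(2.920000 - 1.950000)/(0.071584 - (-0.332171))
       = 2.748024
Iteration 2:
  f(2.920000) = 0.071584
  f(2.748024) = 0.010882
  x_3 = 2.748024 - 0.010882×(2.748024 - 2.920000)/(0.010882 - 0.071584)
       = 2.717193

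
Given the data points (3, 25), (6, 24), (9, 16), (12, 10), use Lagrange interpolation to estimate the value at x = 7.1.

Lagrange interpolation formula:
P(x) = Σ yᵢ × Lᵢ(x)
where Lᵢ(x) = Π_{j≠i} (x - xⱼ)/(xᵢ - xⱼ)

L_0(7.1) = (7.1 - 6)/(3 - 6) × (7.1 - 9)/(3 - 9) × (7.1 - 12)/(3 - 12) = -0.063216
L_1(7.1) = (7.1 - 3)/(6 - 3) × (7.1 - 9)/(6 - 9) × (7.1 - 12)/(6 - 12) = 0.706870
L_2(7.1) = (7.1 - 3)/(9 - 3) × (7.1 - 6)/(9 - 6) × (7.1 - 12)/(9 - 12) = 0.409241
L_3(7.1) = (7.1 - 3)/(12 - 3) × (7.1 - 6)/(12 - 6) × (7.1 - 9)/(12 - 9) = -0.052895

P(7.1) = 25×L_0(7.1) + 24×L_1(7.1) + 16×L_2(7.1) + 10×L_3(7.1)
P(7.1) = 21.403389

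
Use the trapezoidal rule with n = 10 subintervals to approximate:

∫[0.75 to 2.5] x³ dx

f(x) = x³
a = 0.75, b = 2.5, n = 10
h = (b - a)/n = 0.175000

Trapezoidal rule: (h/2)[f(x₀) + 2f(x₁) + 2f(x₂) + ... + f(xₙ)]

x_0 = 0.7500, f(x_0) = 0.421875, coefficient = 1
x_1 = 0.9250, f(x_1) = 0.791453, coefficient = 2
x_2 = 1.1000, f(x_2) = 1.331000, coefficient = 2
x_3 = 1.2750, f(x_3) = 2.072672, coefficient = 2
x_4 = 1.4500, f(x_4) = 3.048625, coefficient = 2
x_5 = 1.6250, f(x_5) = 4.291016, coefficient = 2
x_6 = 1.8000, f(x_6) = 5.832000, coefficient = 2
x_7 = 1.9750, f(x_7) = 7.703734, coefficient = 2
x_8 = 2.1500, f(x_8) = 9.938375, coefficient = 2
x_9 = 2.3250, f(x_9) = 12.568078, coefficient = 2
x_10 = 2.5000, f(x_10) = 15.625000, coefficient = 1

I ≈ (0.175000/2) × 111.200781 = 9.730068
Exact value: 9.686523
Error: 0.043545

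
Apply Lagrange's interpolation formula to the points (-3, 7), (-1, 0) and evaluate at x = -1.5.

Lagrange interpolation formula:
P(x) = Σ yᵢ × Lᵢ(x)
where Lᵢ(x) = Π_{j≠i} (x - xⱼ)/(xᵢ - xⱼ)

L_0(-1.5) = (-1.5 - (-1))/(-3 - (-1)) = 0.250000
L_1(-1.5) = (-1.5 - (-3))/(-1 - (-3)) = 0.750000

P(-1.5) = 7×L_0(-1.5) + 0×L_1(-1.5)
P(-1.5) = 1.750000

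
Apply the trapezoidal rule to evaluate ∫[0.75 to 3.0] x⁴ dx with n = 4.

f(x) = x⁴
a = 0.75, b = 3.0, n = 4
h = (b - a)/n = 0.562500

Trapezoidal rule: (h/2)[f(x₀) + 2f(x₁) + 2f(x₂) + ... + f(xₙ)]

x_0 = 0.7500, f(x_0) = 0.316406, coefficient = 1
x_1 = 1.3125, f(x_1) = 2.967545, coefficient = 2
x_2 = 1.8750, f(x_2) = 12.359619, coefficient = 2
x_3 = 2.4375, f(x_3) = 35.300308, coefficient = 2
x_4 = 3.0000, f(x_4) = 81.000000, coefficient = 1

I ≈ (0.562500/2) × 182.571350 = 51.348192
Exact value: 48.552539
Error: 2.795653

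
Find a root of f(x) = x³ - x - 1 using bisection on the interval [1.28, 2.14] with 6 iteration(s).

f(x) = x³ - x - 1
Initial interval: [1.28, 2.14]

Iteration 1:
  c_1 = (1.280000 + 2.140000)/2 = 1.710000
  f(c_1) = f(1.710000) = 2.290211
  f(a) × f(c) < 0, new interval: [1.280000, 1.710000]
Iteration 2:
  c_2 = (1.280000 + 1.710000)/2 = 1.495000
  f(c_2) = f(1.495000) = 0.846362
  f(a) × f(c) < 0, new interval: [1.280000, 1.495000]
Iteration 3:
  c_3 = (1.280000 + 1.495000)/2 = 1.387500
  f(c_3) = f(1.387500) = 0.283654
  f(a) × f(c) < 0, new interval: [1.280000, 1.387500]
Iteration 4:
  c_4 = (1.280000 + 1.387500)/2 = 1.333750
  f(c_4) = f(1.333750) = 0.038843
  f(a) × f(c) < 0, new interval: [1.280000, 1.333750]
Iteration 5:
  c_5 = (1.280000 + 1.333750)/2 = 1.306875
  f(c_5) = f(1.306875) = -0.074834
  f(a) × f(c) ≥ 0, new interval: [1.306875, 1.333750]
Iteration 6:
  c_6 = (1.306875 + 1.333750)/2 = 1.320313
  f(c_6) = f(1.320313) = -0.018711
  f(a) × f(c) ≥ 0, new interval: [1.320313, 1.333750]

After 6 iteration(s), the approximation is c_6 = 1.320313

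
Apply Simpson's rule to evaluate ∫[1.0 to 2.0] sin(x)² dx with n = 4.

f(x) = sin(x)²
a = 1.0, b = 2.0, n = 4
h = (b - a)/n = 0.250000

Simpson's rule: (h/3)[f(x₀) + 4f(x₁) + 2f(x₂) + ... + f(xₙ)]

x_0 = 1.0000, f(x_0) = 0.708073, coefficient = 1
x_1 = 1.2500, f(x_1) = 0.900572, coefficient = 4
x_2 = 1.5000, f(x_2) = 0.994996, coefficient = 2
x_3 = 1.7500, f(x_3) = 0.968228, coefficient = 4
x_4 = 2.0000, f(x_4) = 0.826822, coefficient = 1

I ≈ (0.250000/3) × 11.000088 = 0.916674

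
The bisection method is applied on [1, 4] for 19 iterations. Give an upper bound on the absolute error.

Bisection error bound: |error| ≤ (b-a)/2^n
|error| ≤ (4 - 1)/2^19 = 3/2^19
|error| ≤ 0.0000057220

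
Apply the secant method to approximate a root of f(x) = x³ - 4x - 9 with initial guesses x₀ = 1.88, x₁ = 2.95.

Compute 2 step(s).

f(x) = x³ - 4x - 9
x₀ = 1.88, x₁ = 2.95

Secant formula: x_{n+1} = x_n - f(x_n)(x_n - x_{n-1})/(f(x_n) - f(x_{n-1}))

Iteration 1:
  f(1.880000) = -9.875328
  f(2.950000) = 4.872375
  x_2 = 2.950000 - 4.872375×(2.950000 - 1.880000)/(4.872375 - (-9.875328))
       = 2.596491
Iteration 2:
  f(2.950000) = 4.872375
  f(2.596491) = -1.881026
  x_3 = 2.596491 - (-1.881026)×(2.596491 - 2.950000)/(-1.881026 - 4.872375)
       = 2.694954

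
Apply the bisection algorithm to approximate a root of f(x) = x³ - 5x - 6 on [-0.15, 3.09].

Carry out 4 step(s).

f(x) = x³ - 5x - 6
Initial interval: [-0.15, 3.09]

Iteration 1:
  c_1 = (-0.150000 + 3.090000)/2 = 1.470000
  f(c_1) = f(1.470000) = -10.173477
  f(a) × f(c) ≥ 0, new interval: [1.470000, 3.090000]
Iteration 2:
  c_2 = (1.470000 + 3.090000)/2 = 2.280000
  f(c_2) = f(2.280000) = -5.547648
  f(a) × f(c) ≥ 0, new interval: [2.280000, 3.090000]
Iteration 3:
  c_3 = (2.280000 + 3.090000)/2 = 2.685000
  f(c_3) = f(2.685000) = -0.068231
  f(a) × f(c) ≥ 0, new interval: [2.685000, 3.090000]
Iteration 4:
  c_4 = (2.685000 + 3.090000)/2 = 2.887500
  f(c_4) = f(2.887500) = 3.637482
  f(a) × f(c) < 0, new interval: [2.685000, 2.887500]

After 4 iteration(s), the approximation is c_4 = 2.887500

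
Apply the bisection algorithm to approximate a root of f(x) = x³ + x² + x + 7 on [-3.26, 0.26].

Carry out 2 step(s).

f(x) = x³ + x² + x + 7
Initial interval: [-3.26, 0.26]

Iteration 1:
  c_1 = (-3.260000 + 0.260000)/2 = -1.500000
  f(c_1) = f(-1.500000) = 4.375000
  f(a) × f(c) < 0, new interval: [-3.260000, -1.500000]
Iteration 2:
  c_2 = (-3.260000 + (-1.500000))/2 = -2.380000
  f(c_2) = f(-2.380000) = -3.196872
  f(a) × f(c) ≥ 0, new interval: [-2.380000, -1.500000]

After 2 iteration(s), the approximation is c_2 = -2.380000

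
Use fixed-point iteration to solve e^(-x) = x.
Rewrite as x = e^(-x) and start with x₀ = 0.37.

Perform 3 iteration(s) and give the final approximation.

Equation: e^(-x) = x
Fixed-point form: x = e^(-x)
x₀ = 0.37

x_1 = g(0.370000) = 0.690734
x_2 = g(0.690734) = 0.501208
x_3 = g(0.501208) = 0.605798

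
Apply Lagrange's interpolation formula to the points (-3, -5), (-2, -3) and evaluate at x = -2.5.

Lagrange interpolation formula:
P(x) = Σ yᵢ × Lᵢ(x)
where Lᵢ(x) = Π_{j≠i} (x - xⱼ)/(xᵢ - xⱼ)

L_0(-2.5) = (-2.5 - (-2))/(-3 - (-2)) = 0.500000
L_1(-2.5) = (-2.5 - (-3))/(-2 - (-3)) = 0.500000

P(-2.5) = (-5)×L_0(-2.5) + (-3)×L_1(-2.5)
P(-2.5) = -4.000000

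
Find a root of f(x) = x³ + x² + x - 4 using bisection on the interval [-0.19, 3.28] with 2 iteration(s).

f(x) = x³ + x² + x - 4
Initial interval: [-0.19, 3.28]

Iteration 1:
  c_1 = (-0.190000 + 3.280000)/2 = 1.545000
  f(c_1) = f(1.545000) = 3.619979
  f(a) × f(c) < 0, new interval: [-0.190000, 1.545000]
Iteration 2:
  c_2 = (-0.190000 + 1.545000)/2 = 0.677500
  f(c_2) = f(0.677500) = -2.552517
  f(a) × f(c) ≥ 0, new interval: [0.677500, 1.545000]

After 2 iteration(s), the approximation is c_2 = 0.677500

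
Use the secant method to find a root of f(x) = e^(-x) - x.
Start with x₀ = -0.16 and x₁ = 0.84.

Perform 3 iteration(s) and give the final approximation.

f(x) = e^(-x) - x
x₀ = -0.16, x₁ = 0.84

Secant formula: x_{n+1} = x_n - f(x_n)(x_n - x_{n-1})/(f(x_n) - f(x_{n-1}))

Iteration 1:
  f(-0.160000) = 1.333511
  f(0.840000) = -0.408289
  x_2 = 0.840000 - (-0.408289)×(0.840000 - (-0.160000))/(-0.408289 - 1.333511)
       = 0.605593
Iteration 2:
  f(0.840000) = -0.408289
  f(0.605593) = -0.059843
  x_3 = 0.605593 - (-0.059843)×(0.605593 - 0.840000)/(-0.059843 - (-0.408289))
       = 0.565336
Iteration 3:
  f(0.605593) = -0.059843
  f(0.565336) = 0.002833
  x_4 = 0.565336 - 0.002833×(0.565336 - 0.605593)/(0.002833 - (-0.059843))
       = 0.567156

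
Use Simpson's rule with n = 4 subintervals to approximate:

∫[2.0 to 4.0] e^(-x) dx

f(x) = e^(-x)
a = 2.0, b = 4.0, n = 4
h = (b - a)/n = 0.500000

Simpson's rule: (h/3)[f(x₀) + 4f(x₁) + 2f(x₂) + ... + f(xₙ)]

x_0 = 2.0000, f(x_0) = 0.135335, coefficient = 1
x_1 = 2.5000, f(x_1) = 0.082085, coefficient = 4
x_2 = 3.0000, f(x_2) = 0.049787, coefficient = 2
x_3 = 3.5000, f(x_3) = 0.030197, coefficient = 4
x_4 = 4.0000, f(x_4) = 0.018316, coefficient = 1

I ≈ (0.500000/3) × 0.702355 = 0.117059
Exact value: 0.117020
Error: 0.000039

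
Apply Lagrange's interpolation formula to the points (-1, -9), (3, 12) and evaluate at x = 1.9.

Lagrange interpolation formula:
P(x) = Σ yᵢ × Lᵢ(x)
where Lᵢ(x) = Π_{j≠i} (x - xⱼ)/(xᵢ - xⱼ)

L_0(1.9) = (1.9 - 3)/(-1 - 3) = 0.275000
L_1(1.9) = (1.9 - (-1))/(3 - (-1)) = 0.725000

P(1.9) = (-9)×L_0(1.9) + 12×L_1(1.9)
P(1.9) = 6.225000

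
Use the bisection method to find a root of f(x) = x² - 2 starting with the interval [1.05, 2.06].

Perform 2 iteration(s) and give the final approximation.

f(x) = x² - 2
Initial interval: [1.05, 2.06]

Iteration 1:
  c_1 = (1.050000 + 2.060000)/2 = 1.555000
  f(c_1) = f(1.555000) = 0.418025
  f(a) × f(c) < 0, new interval: [1.050000, 1.555000]
Iteration 2:
  c_2 = (1.050000 + 1.555000)/2 = 1.302500
  f(c_2) = f(1.302500) = -0.303494
  f(a) × f(c) ≥ 0, new interval: [1.302500, 1.555000]

After 2 iteration(s), the approximation is c_2 = 1.302500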